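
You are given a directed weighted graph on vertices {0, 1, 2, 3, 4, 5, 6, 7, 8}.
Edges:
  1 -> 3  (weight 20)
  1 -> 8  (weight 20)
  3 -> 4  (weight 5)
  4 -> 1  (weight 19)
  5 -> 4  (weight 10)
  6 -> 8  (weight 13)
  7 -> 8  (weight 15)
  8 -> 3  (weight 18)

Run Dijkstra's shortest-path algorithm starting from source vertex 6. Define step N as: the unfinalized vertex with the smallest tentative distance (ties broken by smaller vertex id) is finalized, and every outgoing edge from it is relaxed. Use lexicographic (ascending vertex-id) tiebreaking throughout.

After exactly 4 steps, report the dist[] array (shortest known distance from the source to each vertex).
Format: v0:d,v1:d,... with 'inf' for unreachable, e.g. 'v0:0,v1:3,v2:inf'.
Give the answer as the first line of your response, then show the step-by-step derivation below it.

v0:inf,v1:55,v2:inf,v3:31,v4:36,v5:inf,v6:0,v7:inf,v8:13

step 1: dist = v0:inf,v1:inf,v2:inf,v3:inf,v4:inf,v5:inf,v6:0,v7:inf,v8:13
step 2: dist = v0:inf,v1:inf,v2:inf,v3:31,v4:inf,v5:inf,v6:0,v7:inf,v8:13
step 3: dist = v0:inf,v1:inf,v2:inf,v3:31,v4:36,v5:inf,v6:0,v7:inf,v8:13
step 4: dist = v0:inf,v1:55,v2:inf,v3:31,v4:36,v5:inf,v6:0,v7:inf,v8:13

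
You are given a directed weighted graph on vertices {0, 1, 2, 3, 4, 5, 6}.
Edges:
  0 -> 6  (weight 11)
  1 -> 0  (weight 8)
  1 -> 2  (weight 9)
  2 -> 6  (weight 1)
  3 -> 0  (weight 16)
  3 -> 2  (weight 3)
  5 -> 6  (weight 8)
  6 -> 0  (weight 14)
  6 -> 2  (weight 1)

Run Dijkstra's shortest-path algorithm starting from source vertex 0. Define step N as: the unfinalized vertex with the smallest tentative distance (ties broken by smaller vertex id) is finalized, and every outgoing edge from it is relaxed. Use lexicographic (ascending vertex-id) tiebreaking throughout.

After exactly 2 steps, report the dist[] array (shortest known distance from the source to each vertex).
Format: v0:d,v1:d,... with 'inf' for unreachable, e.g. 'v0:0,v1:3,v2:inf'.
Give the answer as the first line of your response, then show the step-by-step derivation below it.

v0:0,v1:inf,v2:12,v3:inf,v4:inf,v5:inf,v6:11

step 1: dist = v0:0,v1:inf,v2:inf,v3:inf,v4:inf,v5:inf,v6:11
step 2: dist = v0:0,v1:inf,v2:12,v3:inf,v4:inf,v5:inf,v6:11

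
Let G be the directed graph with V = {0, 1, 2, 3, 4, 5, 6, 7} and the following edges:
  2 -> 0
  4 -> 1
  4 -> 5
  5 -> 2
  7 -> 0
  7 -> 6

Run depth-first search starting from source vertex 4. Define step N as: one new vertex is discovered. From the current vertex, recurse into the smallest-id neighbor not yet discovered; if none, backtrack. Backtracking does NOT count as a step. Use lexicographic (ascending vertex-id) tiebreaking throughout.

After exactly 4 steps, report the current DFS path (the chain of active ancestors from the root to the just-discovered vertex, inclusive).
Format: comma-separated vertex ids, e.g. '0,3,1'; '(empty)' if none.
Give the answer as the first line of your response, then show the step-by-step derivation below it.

4,5,2

step 1: discover 4; path=4; order=4
step 2: discover 1; path=4>1; order=4,1
step 3: discover 5; path=4>5; order=4,1,5
step 4: discover 2; path=4>5>2; order=4,1,5,2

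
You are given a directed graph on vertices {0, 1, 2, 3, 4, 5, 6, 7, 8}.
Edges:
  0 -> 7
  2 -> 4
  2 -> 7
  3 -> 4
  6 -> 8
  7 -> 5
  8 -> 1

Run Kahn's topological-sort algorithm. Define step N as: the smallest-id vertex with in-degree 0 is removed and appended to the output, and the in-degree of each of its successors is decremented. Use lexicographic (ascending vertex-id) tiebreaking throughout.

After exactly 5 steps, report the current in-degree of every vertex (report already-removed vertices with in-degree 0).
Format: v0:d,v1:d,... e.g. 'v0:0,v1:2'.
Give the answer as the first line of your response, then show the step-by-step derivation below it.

v0:0,v1:1,v2:0,v3:0,v4:0,v5:1,v6:0,v7:0,v8:0

step 1: output 0; order=[0]; indeg=(0,1,0,0,2,1,0,1,1)
step 2: output 2; order=[0,2]; indeg=(0,1,0,0,1,1,0,0,1)
step 3: output 3; order=[0,2,3]; indeg=(0,1,0,0,0,1,0,0,1)
step 4: output 4; order=[0,2,3,4]; indeg=(0,1,0,0,0,1,0,0,1)
step 5: output 6; order=[0,2,3,4,6]; indeg=(0,1,0,0,0,1,0,0,0)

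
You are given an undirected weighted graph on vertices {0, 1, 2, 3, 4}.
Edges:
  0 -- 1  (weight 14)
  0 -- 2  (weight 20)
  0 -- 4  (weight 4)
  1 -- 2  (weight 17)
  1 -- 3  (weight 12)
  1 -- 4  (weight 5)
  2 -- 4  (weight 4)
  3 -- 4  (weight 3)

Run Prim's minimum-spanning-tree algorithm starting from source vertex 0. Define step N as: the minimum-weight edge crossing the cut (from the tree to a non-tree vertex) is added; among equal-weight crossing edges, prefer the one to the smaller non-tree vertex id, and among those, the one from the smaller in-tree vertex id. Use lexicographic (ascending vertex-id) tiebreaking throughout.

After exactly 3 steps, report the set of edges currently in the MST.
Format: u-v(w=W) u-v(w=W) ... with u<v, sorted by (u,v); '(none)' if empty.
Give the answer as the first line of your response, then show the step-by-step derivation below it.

0-4(w=4) 2-4(w=4) 3-4(w=3)

step 1: add edge 0-4 (w=4); MST = {0-4(w=4)}
step 2: add edge 3-4 (w=3); MST = {0-4(w=4) 3-4(w=3)}
step 3: add edge 2-4 (w=4); MST = {0-4(w=4) 2-4(w=4) 3-4(w=3)}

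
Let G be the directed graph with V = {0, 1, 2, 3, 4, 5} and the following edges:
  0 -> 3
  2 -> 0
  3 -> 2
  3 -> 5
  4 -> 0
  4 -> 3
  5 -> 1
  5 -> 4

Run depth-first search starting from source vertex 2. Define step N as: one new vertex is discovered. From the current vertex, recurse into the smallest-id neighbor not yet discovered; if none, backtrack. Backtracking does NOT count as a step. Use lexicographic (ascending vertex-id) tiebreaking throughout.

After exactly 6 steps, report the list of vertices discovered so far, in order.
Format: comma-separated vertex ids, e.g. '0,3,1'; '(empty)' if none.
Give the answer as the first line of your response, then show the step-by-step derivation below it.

2,0,3,5,1,4

step 1: discover 2; path=2; order=2
step 2: discover 0; path=2>0; order=2,0
step 3: discover 3; path=2>0>3; order=2,0,3
step 4: discover 5; path=2>0>3>5; order=2,0,3,5
step 5: discover 1; path=2>0>3>5>1; order=2,0,3,5,1
step 6: discover 4; path=2>0>3>5>4; order=2,0,3,5,1,4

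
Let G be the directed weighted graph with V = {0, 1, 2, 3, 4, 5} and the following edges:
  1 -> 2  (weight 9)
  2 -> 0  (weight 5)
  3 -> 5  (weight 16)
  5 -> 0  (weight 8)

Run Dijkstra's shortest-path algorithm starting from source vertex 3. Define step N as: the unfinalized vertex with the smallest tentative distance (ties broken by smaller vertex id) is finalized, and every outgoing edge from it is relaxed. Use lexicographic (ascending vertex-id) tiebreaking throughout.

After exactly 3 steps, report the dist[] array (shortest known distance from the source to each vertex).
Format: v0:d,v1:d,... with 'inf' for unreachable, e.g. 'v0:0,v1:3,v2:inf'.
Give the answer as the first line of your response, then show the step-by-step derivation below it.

v0:24,v1:inf,v2:inf,v3:0,v4:inf,v5:16

step 1: dist = v0:inf,v1:inf,v2:inf,v3:0,v4:inf,v5:16
step 2: dist = v0:24,v1:inf,v2:inf,v3:0,v4:inf,v5:16
step 3: dist = v0:24,v1:inf,v2:inf,v3:0,v4:inf,v5:16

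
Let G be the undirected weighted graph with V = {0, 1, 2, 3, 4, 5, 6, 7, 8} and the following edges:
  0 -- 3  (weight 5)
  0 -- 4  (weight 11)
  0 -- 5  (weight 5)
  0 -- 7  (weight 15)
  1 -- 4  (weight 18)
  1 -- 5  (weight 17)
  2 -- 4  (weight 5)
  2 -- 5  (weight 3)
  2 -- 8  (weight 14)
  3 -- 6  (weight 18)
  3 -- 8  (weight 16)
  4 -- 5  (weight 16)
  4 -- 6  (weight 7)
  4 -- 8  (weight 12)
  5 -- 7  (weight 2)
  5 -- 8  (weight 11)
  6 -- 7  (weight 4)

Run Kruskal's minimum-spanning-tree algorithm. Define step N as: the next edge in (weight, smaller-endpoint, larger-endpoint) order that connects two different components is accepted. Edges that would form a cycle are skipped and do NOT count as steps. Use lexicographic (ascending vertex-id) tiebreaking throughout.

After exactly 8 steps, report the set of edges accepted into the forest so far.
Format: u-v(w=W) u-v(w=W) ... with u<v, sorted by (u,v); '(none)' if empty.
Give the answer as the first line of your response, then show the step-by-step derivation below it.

0-3(w=5) 0-5(w=5) 1-5(w=17) 2-4(w=5) 2-5(w=3) 5-7(w=2) 5-8(w=11) 6-7(w=4)

step 1: add edge 5-7 (w=2); MST = {5-7(w=2)}
step 2: add edge 2-5 (w=3); MST = {2-5(w=3) 5-7(w=2)}
step 3: add edge 6-7 (w=4); MST = {2-5(w=3) 5-7(w=2) 6-7(w=4)}
step 4: add edge 0-3 (w=5); MST = {0-3(w=5) 2-5(w=3) 5-7(w=2) 6-7(w=4)}
step 5: add edge 0-5 (w=5); MST = {0-3(w=5) 0-5(w=5) 2-5(w=3) 5-7(w=2) 6-7(w=4)}
step 6: add edge 2-4 (w=5); MST = {0-3(w=5) 0-5(w=5) 2-4(w=5) 2-5(w=3) 5-7(w=2) 6-7(w=4)}
step 7: add edge 5-8 (w=11); MST = {0-3(w=5) 0-5(w=5) 2-4(w=5) 2-5(w=3) 5-7(w=2) 5-8(w=11) 6-7(w=4)}
step 8: add edge 1-5 (w=17); MST = {0-3(w=5) 0-5(w=5) 1-5(w=17) 2-4(w=5) 2-5(w=3) 5-7(w=2) 5-8(w=11) 6-7(w=4)}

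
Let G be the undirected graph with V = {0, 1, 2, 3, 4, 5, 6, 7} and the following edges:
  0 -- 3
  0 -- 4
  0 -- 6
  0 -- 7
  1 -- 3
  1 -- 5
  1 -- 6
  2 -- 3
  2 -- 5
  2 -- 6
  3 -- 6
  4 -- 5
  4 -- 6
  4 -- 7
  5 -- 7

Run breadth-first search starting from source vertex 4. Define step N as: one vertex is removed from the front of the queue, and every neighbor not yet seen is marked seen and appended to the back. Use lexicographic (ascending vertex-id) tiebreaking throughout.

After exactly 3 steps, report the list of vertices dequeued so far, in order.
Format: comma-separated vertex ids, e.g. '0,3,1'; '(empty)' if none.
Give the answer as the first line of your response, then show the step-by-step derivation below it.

4,0,5

step 1: dequeue 4; queue=[0,5,6,7]; order=4
step 2: dequeue 0; queue=[5,6,7,3]; order=4,0
step 3: dequeue 5; queue=[6,7,3,1,2]; order=4,0,5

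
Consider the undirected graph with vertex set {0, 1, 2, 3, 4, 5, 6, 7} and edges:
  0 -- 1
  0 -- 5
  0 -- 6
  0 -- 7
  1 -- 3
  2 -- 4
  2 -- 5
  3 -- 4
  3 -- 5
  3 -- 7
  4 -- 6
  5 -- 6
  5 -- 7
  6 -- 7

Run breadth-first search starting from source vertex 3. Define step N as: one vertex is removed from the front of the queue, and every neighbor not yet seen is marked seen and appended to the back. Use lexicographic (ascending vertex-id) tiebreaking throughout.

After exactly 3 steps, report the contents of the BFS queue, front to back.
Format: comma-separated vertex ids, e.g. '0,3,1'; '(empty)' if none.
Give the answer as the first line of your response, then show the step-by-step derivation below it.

5,7,0,2,6

step 1: dequeue 3; queue=[1,4,5,7]; order=3
step 2: dequeue 1; queue=[4,5,7,0]; order=3,1
step 3: dequeue 4; queue=[5,7,0,2,6]; order=3,1,4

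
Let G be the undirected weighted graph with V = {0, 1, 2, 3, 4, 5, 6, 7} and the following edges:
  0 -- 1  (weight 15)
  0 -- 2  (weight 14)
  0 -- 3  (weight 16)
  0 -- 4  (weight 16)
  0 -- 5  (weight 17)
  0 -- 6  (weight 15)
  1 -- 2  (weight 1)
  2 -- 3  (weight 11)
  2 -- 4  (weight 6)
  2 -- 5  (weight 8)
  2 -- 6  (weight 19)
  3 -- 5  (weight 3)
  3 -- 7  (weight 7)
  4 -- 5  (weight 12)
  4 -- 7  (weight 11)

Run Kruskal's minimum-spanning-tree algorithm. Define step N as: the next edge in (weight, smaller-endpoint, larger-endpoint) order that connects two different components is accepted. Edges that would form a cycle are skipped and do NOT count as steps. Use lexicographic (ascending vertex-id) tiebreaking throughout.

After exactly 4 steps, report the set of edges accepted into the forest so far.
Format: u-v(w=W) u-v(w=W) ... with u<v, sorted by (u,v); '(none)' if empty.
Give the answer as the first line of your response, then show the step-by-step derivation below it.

1-2(w=1) 2-4(w=6) 3-5(w=3) 3-7(w=7)

step 1: add edge 1-2 (w=1); MST = {1-2(w=1)}
step 2: add edge 3-5 (w=3); MST = {1-2(w=1) 3-5(w=3)}
step 3: add edge 2-4 (w=6); MST = {1-2(w=1) 2-4(w=6) 3-5(w=3)}
step 4: add edge 3-7 (w=7); MST = {1-2(w=1) 2-4(w=6) 3-5(w=3) 3-7(w=7)}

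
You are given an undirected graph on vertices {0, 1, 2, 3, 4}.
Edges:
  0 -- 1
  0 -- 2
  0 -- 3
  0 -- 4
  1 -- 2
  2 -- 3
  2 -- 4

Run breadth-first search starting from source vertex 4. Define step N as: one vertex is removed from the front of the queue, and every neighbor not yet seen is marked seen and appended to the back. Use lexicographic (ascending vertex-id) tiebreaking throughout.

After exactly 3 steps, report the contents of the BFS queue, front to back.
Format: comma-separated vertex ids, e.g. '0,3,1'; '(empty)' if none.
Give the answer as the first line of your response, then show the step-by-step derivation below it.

1,3

step 1: dequeue 4; queue=[0,2]; order=4
step 2: dequeue 0; queue=[2,1,3]; order=4,0
step 3: dequeue 2; queue=[1,3]; order=4,0,2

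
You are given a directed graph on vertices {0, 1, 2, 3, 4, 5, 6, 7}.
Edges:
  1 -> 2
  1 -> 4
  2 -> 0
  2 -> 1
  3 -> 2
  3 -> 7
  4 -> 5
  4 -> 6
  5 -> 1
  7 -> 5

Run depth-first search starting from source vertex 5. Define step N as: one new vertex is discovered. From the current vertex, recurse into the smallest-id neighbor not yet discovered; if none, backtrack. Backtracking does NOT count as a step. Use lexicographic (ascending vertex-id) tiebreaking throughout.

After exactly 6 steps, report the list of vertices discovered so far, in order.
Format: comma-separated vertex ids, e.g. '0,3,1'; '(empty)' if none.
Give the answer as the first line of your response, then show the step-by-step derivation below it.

5,1,2,0,4,6

step 1: discover 5; path=5; order=5
step 2: discover 1; path=5>1; order=5,1
step 3: discover 2; path=5>1>2; order=5,1,2
step 4: discover 0; path=5>1>2>0; order=5,1,2,0
step 5: discover 4; path=5>1>4; order=5,1,2,0,4
step 6: discover 6; path=5>1>4>6; order=5,1,2,0,4,6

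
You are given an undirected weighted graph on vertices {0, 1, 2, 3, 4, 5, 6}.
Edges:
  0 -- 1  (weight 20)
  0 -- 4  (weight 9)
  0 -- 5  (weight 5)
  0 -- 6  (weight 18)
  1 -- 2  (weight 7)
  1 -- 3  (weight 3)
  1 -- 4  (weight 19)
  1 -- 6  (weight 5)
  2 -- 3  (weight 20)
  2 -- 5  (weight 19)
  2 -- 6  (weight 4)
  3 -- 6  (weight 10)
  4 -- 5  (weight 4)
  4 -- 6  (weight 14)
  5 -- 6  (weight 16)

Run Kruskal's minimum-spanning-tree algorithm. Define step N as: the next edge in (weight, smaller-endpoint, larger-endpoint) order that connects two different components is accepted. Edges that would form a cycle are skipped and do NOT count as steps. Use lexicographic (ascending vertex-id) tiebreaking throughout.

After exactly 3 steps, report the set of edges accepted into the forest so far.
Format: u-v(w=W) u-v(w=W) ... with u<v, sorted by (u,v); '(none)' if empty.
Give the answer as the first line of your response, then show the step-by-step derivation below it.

1-3(w=3) 2-6(w=4) 4-5(w=4)

step 1: add edge 1-3 (w=3); MST = {1-3(w=3)}
step 2: add edge 2-6 (w=4); MST = {1-3(w=3) 2-6(w=4)}
step 3: add edge 4-5 (w=4); MST = {1-3(w=3) 2-6(w=4) 4-5(w=4)}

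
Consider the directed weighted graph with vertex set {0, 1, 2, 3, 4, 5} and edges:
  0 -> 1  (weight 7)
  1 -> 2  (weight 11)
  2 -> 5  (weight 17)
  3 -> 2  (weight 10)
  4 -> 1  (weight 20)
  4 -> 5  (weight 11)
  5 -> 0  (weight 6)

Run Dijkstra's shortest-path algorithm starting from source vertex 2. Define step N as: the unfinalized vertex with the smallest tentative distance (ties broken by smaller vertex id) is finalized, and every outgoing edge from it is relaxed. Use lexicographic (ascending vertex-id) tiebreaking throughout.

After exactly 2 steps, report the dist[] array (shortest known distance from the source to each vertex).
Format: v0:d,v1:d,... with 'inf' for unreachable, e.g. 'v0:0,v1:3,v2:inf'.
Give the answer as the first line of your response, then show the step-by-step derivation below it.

v0:23,v1:inf,v2:0,v3:inf,v4:inf,v5:17

step 1: dist = v0:inf,v1:inf,v2:0,v3:inf,v4:inf,v5:17
step 2: dist = v0:23,v1:inf,v2:0,v3:inf,v4:inf,v5:17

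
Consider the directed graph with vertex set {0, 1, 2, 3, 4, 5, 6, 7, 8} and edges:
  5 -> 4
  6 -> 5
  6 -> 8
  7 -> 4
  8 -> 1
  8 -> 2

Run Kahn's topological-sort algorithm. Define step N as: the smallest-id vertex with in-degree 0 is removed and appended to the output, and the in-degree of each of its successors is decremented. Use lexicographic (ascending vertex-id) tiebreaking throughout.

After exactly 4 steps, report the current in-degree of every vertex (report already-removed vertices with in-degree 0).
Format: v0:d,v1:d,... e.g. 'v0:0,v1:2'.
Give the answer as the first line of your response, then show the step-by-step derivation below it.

v0:0,v1:1,v2:1,v3:0,v4:1,v5:0,v6:0,v7:0,v8:0

step 1: output 0; order=[0]; indeg=(0,1,1,0,2,1,0,0,1)
step 2: output 3; order=[0,3]; indeg=(0,1,1,0,2,1,0,0,1)
step 3: output 6; order=[0,3,6]; indeg=(0,1,1,0,2,0,0,0,0)
step 4: output 5; order=[0,3,6,5]; indeg=(0,1,1,0,1,0,0,0,0)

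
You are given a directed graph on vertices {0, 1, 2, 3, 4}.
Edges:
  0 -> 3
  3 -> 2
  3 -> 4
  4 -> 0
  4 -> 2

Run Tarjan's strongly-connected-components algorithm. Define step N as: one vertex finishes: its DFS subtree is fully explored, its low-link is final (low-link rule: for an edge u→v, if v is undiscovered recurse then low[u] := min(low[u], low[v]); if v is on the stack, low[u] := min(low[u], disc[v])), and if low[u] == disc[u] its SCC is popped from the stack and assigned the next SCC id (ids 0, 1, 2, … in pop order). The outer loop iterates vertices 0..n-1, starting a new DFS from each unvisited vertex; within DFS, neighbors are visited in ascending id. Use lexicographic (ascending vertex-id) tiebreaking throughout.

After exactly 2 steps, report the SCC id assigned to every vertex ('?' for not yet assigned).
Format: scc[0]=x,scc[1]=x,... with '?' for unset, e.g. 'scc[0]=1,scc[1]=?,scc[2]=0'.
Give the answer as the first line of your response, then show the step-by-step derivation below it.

scc[0]=?,scc[1]=?,scc[2]=0,scc[3]=?,scc[4]=?

step 1: low=(low[0]=0,low[1]=?,low[2]=2,low[3]=1,low[4]=?); scc=(scc[0]=?,scc[1]=?,scc[2]=0,scc[3]=?,scc[4]=?)
step 2: low=(low[0]=0,low[1]=?,low[2]=2,low[3]=1,low[4]=0); scc=(scc[0]=?,scc[1]=?,scc[2]=0,scc[3]=?,scc[4]=?)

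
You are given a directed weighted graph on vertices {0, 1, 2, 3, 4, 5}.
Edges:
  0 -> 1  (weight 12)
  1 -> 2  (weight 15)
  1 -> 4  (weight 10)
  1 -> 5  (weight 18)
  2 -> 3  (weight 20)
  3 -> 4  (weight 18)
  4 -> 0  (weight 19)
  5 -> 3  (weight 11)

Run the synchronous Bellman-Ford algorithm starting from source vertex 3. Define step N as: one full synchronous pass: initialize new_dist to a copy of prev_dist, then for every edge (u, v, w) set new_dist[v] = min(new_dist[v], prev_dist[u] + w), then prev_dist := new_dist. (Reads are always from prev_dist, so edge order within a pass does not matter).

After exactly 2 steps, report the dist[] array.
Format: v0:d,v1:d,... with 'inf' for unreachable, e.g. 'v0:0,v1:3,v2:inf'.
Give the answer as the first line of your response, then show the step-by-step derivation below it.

v0:37,v1:inf,v2:inf,v3:0,v4:18,v5:inf

step 1: dist = v0:inf,v1:inf,v2:inf,v3:0,v4:18,v5:inf
step 2: dist = v0:37,v1:inf,v2:inf,v3:0,v4:18,v5:inf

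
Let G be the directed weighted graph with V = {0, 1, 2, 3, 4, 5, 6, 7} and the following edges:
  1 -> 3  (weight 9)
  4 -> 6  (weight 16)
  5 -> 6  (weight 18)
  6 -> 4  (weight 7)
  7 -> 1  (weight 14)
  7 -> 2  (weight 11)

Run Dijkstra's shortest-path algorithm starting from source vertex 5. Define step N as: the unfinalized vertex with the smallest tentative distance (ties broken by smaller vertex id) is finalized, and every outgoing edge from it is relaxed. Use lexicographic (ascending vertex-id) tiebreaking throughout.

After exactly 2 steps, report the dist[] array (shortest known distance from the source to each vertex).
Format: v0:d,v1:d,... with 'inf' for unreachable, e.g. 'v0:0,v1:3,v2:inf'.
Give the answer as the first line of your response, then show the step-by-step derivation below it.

v0:inf,v1:inf,v2:inf,v3:inf,v4:25,v5:0,v6:18,v7:inf

step 1: dist = v0:inf,v1:inf,v2:inf,v3:inf,v4:inf,v5:0,v6:18,v7:inf
step 2: dist = v0:inf,v1:inf,v2:inf,v3:inf,v4:25,v5:0,v6:18,v7:inf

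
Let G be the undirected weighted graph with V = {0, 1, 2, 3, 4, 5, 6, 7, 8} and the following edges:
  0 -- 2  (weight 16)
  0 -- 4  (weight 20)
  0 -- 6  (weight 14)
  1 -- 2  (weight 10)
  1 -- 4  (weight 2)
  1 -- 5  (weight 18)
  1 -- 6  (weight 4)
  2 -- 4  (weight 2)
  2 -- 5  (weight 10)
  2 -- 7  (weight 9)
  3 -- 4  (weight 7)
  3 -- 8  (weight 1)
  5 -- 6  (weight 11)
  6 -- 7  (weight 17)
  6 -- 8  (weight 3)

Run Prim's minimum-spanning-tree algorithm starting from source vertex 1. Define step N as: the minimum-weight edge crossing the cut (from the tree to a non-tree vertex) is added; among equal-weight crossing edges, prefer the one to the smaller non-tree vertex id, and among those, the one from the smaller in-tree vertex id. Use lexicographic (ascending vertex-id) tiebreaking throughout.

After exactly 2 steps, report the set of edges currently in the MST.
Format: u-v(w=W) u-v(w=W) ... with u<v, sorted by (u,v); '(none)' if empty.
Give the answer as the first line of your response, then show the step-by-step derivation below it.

1-4(w=2) 2-4(w=2)

step 1: add edge 1-4 (w=2); MST = {1-4(w=2)}
step 2: add edge 2-4 (w=2); MST = {1-4(w=2) 2-4(w=2)}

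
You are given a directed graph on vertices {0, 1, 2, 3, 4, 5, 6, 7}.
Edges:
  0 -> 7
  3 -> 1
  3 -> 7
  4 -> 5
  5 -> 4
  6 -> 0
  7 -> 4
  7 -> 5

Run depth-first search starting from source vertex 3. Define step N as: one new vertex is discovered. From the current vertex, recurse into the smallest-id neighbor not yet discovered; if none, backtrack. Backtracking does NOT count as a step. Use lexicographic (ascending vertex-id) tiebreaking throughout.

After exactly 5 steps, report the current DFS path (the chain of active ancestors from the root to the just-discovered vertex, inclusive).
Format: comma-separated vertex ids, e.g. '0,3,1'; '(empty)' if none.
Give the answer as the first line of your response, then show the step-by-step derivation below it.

3,7,4,5

step 1: discover 3; path=3; order=3
step 2: discover 1; path=3>1; order=3,1
step 3: discover 7; path=3>7; order=3,1,7
step 4: discover 4; path=3>7>4; order=3,1,7,4
step 5: discover 5; path=3>7>4>5; order=3,1,7,4,5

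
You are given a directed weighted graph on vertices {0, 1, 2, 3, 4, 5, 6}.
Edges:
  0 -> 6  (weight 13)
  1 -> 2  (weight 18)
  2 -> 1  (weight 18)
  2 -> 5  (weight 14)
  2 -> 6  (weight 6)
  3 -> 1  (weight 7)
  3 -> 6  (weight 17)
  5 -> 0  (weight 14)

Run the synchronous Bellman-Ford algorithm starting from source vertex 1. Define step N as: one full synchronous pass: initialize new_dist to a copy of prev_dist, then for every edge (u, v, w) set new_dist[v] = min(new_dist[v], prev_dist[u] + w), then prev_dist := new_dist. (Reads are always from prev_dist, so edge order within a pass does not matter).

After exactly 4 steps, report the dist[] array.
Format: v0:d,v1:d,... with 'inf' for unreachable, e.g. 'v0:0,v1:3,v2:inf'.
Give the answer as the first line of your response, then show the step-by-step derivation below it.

v0:46,v1:0,v2:18,v3:inf,v4:inf,v5:32,v6:24

step 1: dist = v0:inf,v1:0,v2:18,v3:inf,v4:inf,v5:inf,v6:inf
step 2: dist = v0:inf,v1:0,v2:18,v3:inf,v4:inf,v5:32,v6:24
step 3: dist = v0:46,v1:0,v2:18,v3:inf,v4:inf,v5:32,v6:24
step 4: dist = v0:46,v1:0,v2:18,v3:inf,v4:inf,v5:32,v6:24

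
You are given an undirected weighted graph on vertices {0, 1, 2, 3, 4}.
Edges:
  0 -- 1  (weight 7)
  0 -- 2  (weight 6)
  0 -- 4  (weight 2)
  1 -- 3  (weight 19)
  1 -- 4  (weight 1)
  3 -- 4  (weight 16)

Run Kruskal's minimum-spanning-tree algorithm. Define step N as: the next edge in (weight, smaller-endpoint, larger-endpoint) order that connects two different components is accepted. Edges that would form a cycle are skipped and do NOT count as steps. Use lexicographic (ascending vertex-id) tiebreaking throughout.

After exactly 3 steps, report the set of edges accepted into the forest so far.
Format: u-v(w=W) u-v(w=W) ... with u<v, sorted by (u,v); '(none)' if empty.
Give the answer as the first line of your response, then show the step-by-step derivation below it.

0-2(w=6) 0-4(w=2) 1-4(w=1)

step 1: add edge 1-4 (w=1); MST = {1-4(w=1)}
step 2: add edge 0-4 (w=2); MST = {0-4(w=2) 1-4(w=1)}
step 3: add edge 0-2 (w=6); MST = {0-2(w=6) 0-4(w=2) 1-4(w=1)}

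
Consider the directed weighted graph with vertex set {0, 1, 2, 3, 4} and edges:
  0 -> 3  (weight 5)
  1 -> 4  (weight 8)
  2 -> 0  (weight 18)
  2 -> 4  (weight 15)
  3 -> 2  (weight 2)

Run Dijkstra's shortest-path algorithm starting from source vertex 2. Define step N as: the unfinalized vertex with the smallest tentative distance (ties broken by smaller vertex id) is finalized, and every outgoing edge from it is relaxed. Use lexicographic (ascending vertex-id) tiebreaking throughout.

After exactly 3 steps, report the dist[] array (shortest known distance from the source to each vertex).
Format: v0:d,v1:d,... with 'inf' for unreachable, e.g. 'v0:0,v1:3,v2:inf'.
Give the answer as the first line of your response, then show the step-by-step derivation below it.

v0:18,v1:inf,v2:0,v3:23,v4:15

step 1: dist = v0:18,v1:inf,v2:0,v3:inf,v4:15
step 2: dist = v0:18,v1:inf,v2:0,v3:inf,v4:15
step 3: dist = v0:18,v1:inf,v2:0,v3:23,v4:15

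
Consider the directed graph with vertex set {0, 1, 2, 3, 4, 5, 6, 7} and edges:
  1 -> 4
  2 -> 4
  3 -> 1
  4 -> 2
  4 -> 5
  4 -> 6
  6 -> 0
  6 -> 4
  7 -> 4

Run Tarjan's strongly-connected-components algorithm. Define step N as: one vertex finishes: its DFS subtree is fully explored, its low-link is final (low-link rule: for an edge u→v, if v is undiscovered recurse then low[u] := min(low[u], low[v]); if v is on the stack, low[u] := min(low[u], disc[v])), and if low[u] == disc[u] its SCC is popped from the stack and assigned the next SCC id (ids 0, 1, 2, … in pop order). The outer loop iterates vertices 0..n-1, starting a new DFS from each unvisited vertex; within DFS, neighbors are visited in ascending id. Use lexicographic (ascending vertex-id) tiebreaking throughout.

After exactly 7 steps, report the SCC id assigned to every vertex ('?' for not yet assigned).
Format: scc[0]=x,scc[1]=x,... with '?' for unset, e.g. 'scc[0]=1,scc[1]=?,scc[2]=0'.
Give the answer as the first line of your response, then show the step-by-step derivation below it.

scc[0]=0,scc[1]=3,scc[2]=2,scc[3]=4,scc[4]=2,scc[5]=1,scc[6]=2,scc[7]=?

step 1: low=(low[0]=0,low[1]=?,low[2]=?,low[3]=?,low[4]=?,low[5]=?,low[6]=?,low[7]=?); scc=(scc[0]=0,scc[1]=?,scc[2]=?,scc[3]=?,scc[4]=?,scc[5]=?,scc[6]=?,scc[7]=?)
step 2: low=(low[0]=0,low[1]=1,low[2]=2,low[3]=?,low[4]=2,low[5]=?,low[6]=?,low[7]=?); scc=(scc[0]=0,scc[1]=?,scc[2]=?,scc[3]=?,scc[4]=?,scc[5]=?,scc[6]=?,scc[7]=?)
step 3: low=(low[0]=0,low[1]=1,low[2]=2,low[3]=?,low[4]=2,low[5]=4,low[6]=?,low[7]=?); scc=(scc[0]=0,scc[1]=?,scc[2]=?,scc[3]=?,scc[4]=?,scc[5]=1,scc[6]=?,scc[7]=?)
step 4: low=(low[0]=0,low[1]=1,low[2]=2,low[3]=?,low[4]=2,low[5]=4,low[6]=2,low[7]=?); scc=(scc[0]=0,scc[1]=?,scc[2]=?,scc[3]=?,scc[4]=?,scc[5]=1,scc[6]=?,scc[7]=?)
step 5: low=(low[0]=0,low[1]=1,low[2]=2,low[3]=?,low[4]=2,low[5]=4,low[6]=2,low[7]=?); scc=(scc[0]=0,scc[1]=?,scc[2]=2,scc[3]=?,scc[4]=2,scc[5]=1,scc[6]=2,scc[7]=?)
step 6: low=(low[0]=0,low[1]=1,low[2]=2,low[3]=?,low[4]=2,low[5]=4,low[6]=2,low[7]=?); scc=(scc[0]=0,scc[1]=3,scc[2]=2,scc[3]=?,scc[4]=2,scc[5]=1,scc[6]=2,scc[7]=?)
step 7: low=(low[0]=0,low[1]=1,low[2]=2,low[3]=6,low[4]=2,low[5]=4,low[6]=2,low[7]=?); scc=(scc[0]=0,scc[1]=3,scc[2]=2,scc[3]=4,scc[4]=2,scc[5]=1,scc[6]=2,scc[7]=?)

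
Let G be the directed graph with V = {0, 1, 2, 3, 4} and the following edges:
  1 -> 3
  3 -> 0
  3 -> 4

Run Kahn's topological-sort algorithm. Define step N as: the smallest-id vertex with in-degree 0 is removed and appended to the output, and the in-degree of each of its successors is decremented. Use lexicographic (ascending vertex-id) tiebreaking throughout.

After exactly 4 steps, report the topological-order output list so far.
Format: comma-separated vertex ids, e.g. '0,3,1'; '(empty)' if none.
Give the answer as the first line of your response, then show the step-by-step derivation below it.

1,2,3,0

step 1: output 1; order=[1]; indeg=(1,0,0,0,1)
step 2: output 2; order=[1,2]; indeg=(1,0,0,0,1)
step 3: output 3; order=[1,2,3]; indeg=(0,0,0,0,0)
step 4: output 0; order=[1,2,3,0]; indeg=(0,0,0,0,0)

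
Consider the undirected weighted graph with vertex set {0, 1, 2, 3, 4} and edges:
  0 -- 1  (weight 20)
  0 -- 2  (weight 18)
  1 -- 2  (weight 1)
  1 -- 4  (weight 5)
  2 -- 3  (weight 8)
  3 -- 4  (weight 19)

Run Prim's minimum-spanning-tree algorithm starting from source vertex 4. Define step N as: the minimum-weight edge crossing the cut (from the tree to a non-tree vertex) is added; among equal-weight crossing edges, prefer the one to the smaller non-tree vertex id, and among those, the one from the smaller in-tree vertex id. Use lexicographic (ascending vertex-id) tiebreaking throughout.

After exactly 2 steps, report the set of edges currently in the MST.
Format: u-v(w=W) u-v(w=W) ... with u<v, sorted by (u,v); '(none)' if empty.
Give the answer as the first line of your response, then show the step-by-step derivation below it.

1-2(w=1) 1-4(w=5)

step 1: add edge 1-4 (w=5); MST = {1-4(w=5)}
step 2: add edge 1-2 (w=1); MST = {1-2(w=1) 1-4(w=5)}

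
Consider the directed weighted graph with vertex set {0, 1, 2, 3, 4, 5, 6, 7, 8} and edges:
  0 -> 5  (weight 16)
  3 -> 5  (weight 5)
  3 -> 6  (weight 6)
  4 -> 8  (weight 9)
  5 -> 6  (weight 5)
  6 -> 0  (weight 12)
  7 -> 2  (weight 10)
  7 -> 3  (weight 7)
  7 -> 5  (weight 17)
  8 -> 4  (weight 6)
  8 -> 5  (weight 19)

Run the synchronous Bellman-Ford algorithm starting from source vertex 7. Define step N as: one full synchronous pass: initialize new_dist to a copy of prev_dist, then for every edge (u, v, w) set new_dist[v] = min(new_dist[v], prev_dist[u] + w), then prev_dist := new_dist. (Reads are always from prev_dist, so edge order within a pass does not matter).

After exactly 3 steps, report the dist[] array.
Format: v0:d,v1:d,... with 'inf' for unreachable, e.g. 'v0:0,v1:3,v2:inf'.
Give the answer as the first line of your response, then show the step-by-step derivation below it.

v0:25,v1:inf,v2:10,v3:7,v4:inf,v5:12,v6:13,v7:0,v8:inf

step 1: dist = v0:inf,v1:inf,v2:10,v3:7,v4:inf,v5:17,v6:inf,v7:0,v8:inf
step 2: dist = v0:inf,v1:inf,v2:10,v3:7,v4:inf,v5:12,v6:13,v7:0,v8:inf
step 3: dist = v0:25,v1:inf,v2:10,v3:7,v4:inf,v5:12,v6:13,v7:0,v8:inf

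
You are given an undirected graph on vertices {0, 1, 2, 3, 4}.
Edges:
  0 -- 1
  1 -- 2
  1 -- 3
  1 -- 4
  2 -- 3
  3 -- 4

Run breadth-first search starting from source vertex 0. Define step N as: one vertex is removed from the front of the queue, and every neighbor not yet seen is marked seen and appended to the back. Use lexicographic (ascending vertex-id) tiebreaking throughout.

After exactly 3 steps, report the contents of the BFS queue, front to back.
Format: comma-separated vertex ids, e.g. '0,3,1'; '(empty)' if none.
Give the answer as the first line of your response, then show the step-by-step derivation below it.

3,4

step 1: dequeue 0; queue=[1]; order=0
step 2: dequeue 1; queue=[2,3,4]; order=0,1
step 3: dequeue 2; queue=[3,4]; order=0,1,2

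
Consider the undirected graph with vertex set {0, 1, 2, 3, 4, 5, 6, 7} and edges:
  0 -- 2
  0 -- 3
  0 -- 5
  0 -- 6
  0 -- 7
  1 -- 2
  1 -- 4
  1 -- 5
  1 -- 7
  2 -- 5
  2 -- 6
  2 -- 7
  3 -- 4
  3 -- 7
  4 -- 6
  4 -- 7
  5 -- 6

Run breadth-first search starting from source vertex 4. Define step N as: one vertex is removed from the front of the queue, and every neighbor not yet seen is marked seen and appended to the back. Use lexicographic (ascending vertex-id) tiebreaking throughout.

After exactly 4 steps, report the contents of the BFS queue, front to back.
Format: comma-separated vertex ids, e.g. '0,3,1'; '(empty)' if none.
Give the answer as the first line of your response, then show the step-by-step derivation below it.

7,2,5,0

step 1: dequeue 4; queue=[1,3,6,7]; order=4
step 2: dequeue 1; queue=[3,6,7,2,5]; order=4,1
step 3: dequeue 3; queue=[6,7,2,5,0]; order=4,1,3
step 4: dequeue 6; queue=[7,2,5,0]; order=4,1,3,6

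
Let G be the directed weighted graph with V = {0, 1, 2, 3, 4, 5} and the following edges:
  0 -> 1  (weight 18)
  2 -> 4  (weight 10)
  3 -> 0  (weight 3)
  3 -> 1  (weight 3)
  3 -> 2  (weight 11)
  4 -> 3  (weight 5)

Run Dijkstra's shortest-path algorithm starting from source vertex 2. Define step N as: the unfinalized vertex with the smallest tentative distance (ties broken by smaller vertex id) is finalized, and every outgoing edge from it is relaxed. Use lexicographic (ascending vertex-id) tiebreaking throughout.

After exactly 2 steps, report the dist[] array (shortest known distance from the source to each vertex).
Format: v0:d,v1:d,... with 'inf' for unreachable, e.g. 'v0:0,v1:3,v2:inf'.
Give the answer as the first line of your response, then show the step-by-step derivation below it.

v0:inf,v1:inf,v2:0,v3:15,v4:10,v5:inf

step 1: dist = v0:inf,v1:inf,v2:0,v3:inf,v4:10,v5:inf
step 2: dist = v0:inf,v1:inf,v2:0,v3:15,v4:10,v5:inf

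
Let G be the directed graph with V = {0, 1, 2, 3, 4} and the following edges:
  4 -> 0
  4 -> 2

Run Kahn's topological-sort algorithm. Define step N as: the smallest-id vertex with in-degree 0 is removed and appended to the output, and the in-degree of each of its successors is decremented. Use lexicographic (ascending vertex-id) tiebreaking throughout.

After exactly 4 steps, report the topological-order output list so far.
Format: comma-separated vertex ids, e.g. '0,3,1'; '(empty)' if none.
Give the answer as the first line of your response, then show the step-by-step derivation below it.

1,3,4,0

step 1: output 1; order=[1]; indeg=(1,0,1,0,0)
step 2: output 3; order=[1,3]; indeg=(1,0,1,0,0)
step 3: output 4; order=[1,3,4]; indeg=(0,0,0,0,0)
step 4: output 0; order=[1,3,4,0]; indeg=(0,0,0,0,0)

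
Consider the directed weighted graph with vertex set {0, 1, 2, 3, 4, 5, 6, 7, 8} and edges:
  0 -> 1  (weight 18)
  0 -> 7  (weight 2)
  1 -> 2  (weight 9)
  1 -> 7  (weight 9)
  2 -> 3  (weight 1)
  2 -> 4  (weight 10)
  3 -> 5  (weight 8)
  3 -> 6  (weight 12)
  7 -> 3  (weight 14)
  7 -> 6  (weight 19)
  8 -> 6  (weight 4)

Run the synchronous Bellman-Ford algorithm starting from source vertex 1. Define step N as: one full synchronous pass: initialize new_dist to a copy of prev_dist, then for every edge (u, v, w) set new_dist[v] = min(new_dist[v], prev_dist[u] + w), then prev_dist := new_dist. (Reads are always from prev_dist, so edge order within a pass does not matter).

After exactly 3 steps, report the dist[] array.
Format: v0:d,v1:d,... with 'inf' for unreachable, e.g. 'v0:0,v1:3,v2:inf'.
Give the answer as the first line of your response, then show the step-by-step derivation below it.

v0:inf,v1:0,v2:9,v3:10,v4:19,v5:18,v6:22,v7:9,v8:inf

step 1: dist = v0:inf,v1:0,v2:9,v3:inf,v4:inf,v5:inf,v6:inf,v7:9,v8:inf
step 2: dist = v0:inf,v1:0,v2:9,v3:10,v4:19,v5:inf,v6:28,v7:9,v8:inf
step 3: dist = v0:inf,v1:0,v2:9,v3:10,v4:19,v5:18,v6:22,v7:9,v8:inf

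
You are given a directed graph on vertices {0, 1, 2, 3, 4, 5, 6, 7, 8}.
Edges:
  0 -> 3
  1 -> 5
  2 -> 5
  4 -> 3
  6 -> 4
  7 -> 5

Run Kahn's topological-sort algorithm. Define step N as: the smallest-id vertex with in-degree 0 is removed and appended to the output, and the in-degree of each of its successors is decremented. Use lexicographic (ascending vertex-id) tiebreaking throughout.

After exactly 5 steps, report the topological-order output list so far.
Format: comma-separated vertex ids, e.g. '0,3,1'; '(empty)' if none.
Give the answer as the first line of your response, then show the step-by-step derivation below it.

0,1,2,6,4

step 1: output 0; order=[0]; indeg=(0,0,0,1,1,3,0,0,0)
step 2: output 1; order=[0,1]; indeg=(0,0,0,1,1,2,0,0,0)
step 3: output 2; order=[0,1,2]; indeg=(0,0,0,1,1,1,0,0,0)
step 4: output 6; order=[0,1,2,6]; indeg=(0,0,0,1,0,1,0,0,0)
step 5: output 4; order=[0,1,2,6,4]; indeg=(0,0,0,0,0,1,0,0,0)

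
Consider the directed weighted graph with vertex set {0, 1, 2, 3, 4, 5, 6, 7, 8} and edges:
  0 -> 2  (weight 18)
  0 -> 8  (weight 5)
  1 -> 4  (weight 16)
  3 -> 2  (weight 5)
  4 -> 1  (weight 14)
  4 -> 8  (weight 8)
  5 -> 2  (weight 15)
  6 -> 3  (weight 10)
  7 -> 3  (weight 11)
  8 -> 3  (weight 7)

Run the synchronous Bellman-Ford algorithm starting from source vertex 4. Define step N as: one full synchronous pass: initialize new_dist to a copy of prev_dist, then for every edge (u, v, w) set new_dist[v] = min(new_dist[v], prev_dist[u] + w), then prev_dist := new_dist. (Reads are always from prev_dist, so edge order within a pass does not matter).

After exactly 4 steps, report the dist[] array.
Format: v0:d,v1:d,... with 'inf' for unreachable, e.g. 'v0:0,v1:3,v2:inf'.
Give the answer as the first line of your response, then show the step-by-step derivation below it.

v0:inf,v1:14,v2:20,v3:15,v4:0,v5:inf,v6:inf,v7:inf,v8:8

step 1: dist = v0:inf,v1:14,v2:inf,v3:inf,v4:0,v5:inf,v6:inf,v7:inf,v8:8
step 2: dist = v0:inf,v1:14,v2:inf,v3:15,v4:0,v5:inf,v6:inf,v7:inf,v8:8
step 3: dist = v0:inf,v1:14,v2:20,v3:15,v4:0,v5:inf,v6:inf,v7:inf,v8:8
step 4: dist = v0:inf,v1:14,v2:20,v3:15,v4:0,v5:inf,v6:inf,v7:inf,v8:8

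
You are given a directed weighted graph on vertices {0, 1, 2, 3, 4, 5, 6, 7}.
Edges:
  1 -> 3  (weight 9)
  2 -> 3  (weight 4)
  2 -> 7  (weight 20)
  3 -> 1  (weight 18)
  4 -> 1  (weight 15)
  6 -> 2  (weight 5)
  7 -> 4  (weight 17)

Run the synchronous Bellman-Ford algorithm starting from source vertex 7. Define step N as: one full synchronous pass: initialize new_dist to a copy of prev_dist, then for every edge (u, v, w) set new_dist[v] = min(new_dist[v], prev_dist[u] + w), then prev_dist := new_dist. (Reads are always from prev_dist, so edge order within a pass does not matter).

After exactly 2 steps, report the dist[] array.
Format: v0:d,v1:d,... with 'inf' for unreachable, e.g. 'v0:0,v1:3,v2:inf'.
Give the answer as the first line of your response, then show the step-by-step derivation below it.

v0:inf,v1:32,v2:inf,v3:inf,v4:17,v5:inf,v6:inf,v7:0

step 1: dist = v0:inf,v1:inf,v2:inf,v3:inf,v4:17,v5:inf,v6:inf,v7:0
step 2: dist = v0:inf,v1:32,v2:inf,v3:inf,v4:17,v5:inf,v6:inf,v7:0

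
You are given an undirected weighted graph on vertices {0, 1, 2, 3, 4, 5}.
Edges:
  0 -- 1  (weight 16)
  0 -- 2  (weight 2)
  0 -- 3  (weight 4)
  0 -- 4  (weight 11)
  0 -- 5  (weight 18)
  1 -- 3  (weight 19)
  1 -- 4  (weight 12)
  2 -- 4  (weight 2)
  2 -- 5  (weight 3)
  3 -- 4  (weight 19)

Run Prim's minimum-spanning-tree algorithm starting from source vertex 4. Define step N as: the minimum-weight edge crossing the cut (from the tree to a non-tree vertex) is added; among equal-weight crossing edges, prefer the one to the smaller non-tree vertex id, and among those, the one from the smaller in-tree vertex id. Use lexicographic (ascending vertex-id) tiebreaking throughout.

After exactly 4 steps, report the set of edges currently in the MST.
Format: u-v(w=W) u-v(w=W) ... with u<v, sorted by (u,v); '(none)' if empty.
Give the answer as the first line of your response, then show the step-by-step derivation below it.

0-2(w=2) 0-3(w=4) 2-4(w=2) 2-5(w=3)

step 1: add edge 2-4 (w=2); MST = {2-4(w=2)}
step 2: add edge 0-2 (w=2); MST = {0-2(w=2) 2-4(w=2)}
step 3: add edge 2-5 (w=3); MST = {0-2(w=2) 2-4(w=2) 2-5(w=3)}
step 4: add edge 0-3 (w=4); MST = {0-2(w=2) 0-3(w=4) 2-4(w=2) 2-5(w=3)}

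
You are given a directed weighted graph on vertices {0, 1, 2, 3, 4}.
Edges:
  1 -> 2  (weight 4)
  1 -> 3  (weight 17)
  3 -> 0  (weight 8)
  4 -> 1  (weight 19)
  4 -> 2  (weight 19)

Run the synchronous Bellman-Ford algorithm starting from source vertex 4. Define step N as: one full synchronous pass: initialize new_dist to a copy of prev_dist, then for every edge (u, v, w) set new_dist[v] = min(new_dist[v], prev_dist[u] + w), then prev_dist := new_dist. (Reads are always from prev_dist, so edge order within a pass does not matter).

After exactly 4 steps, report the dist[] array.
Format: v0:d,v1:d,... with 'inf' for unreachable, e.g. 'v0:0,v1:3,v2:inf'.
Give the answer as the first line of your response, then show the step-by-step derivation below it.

v0:44,v1:19,v2:19,v3:36,v4:0

step 1: dist = v0:inf,v1:19,v2:19,v3:inf,v4:0
step 2: dist = v0:inf,v1:19,v2:19,v3:36,v4:0
step 3: dist = v0:44,v1:19,v2:19,v3:36,v4:0
step 4: dist = v0:44,v1:19,v2:19,v3:36,v4:0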